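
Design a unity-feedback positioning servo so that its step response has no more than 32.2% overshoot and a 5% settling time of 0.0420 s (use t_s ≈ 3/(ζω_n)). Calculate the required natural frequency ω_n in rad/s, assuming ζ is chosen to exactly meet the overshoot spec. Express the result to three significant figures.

ζ = −ln(OS)/√(π² + (ln OS)²). With OS = 0.322, ln OS = −1.133 and ζ = 1.133/3.340 = 0.339.
Then ω_n = 3/(ζ t_s) = 3/(0.339 × 0.0420) = 211 rad/s.

ω_n ≈ 211 rad/s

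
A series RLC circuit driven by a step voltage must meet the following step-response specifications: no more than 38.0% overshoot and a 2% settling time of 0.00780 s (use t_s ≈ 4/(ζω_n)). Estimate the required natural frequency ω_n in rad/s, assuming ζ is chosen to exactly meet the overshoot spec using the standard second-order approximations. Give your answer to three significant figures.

From %OS = 100·exp(−πζ/√(1−ζ²)), invert to get ζ = −ln(OS)/√(π² + ln²(OS)) with OS = 0.380.
−ln 0.380 = 0.9676, so ζ = 0.9676/√(π² + 0.9362) = 0.294.
Then ω_n = 4/(ζ t_s) = 4/(0.294 × 0.00780) = 1740 rad/s.

ω_n ≈ 1740 rad/s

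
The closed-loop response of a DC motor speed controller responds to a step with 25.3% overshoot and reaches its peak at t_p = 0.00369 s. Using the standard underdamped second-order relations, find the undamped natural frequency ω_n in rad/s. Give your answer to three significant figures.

The overshoot fixes ζ = −ln(OS)/√(π²+ln²(OS)) = 0.401.
From t_p = π/ω_d, ω_d = π/0.00369 = 851 rad/s, so ω_n = ω_d/√(1−ζ²) = 929 rad/s.

ω_n ≈ 929 rad/s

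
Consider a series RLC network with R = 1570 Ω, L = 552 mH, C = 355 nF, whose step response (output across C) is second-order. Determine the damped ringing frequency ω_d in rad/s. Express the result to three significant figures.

ω_d ≈ 1760 rad/s

For a series RLC circuit (capacitor voltage as output), ω_n = 1/√(LC) = 1/√(552 mH · 355 nF) = 2260 rad/s.
ζ = (R/2)·√(C/L) = (1570/2)·√(355 nF/552 mH) = 0.630.
The damped frequency ω_d = ω_n√(1−ζ²) = 1760 rad/s.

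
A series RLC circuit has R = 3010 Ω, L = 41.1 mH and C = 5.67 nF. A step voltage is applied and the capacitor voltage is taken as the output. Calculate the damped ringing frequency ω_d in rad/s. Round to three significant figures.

For a series RLC circuit (capacitor voltage as output), ω_n = 1/√(LC) = 1/√(41.1 mH · 5.67 nF) = 65500 rad/s.
ζ = (R/2)·√(C/L) = (3010/2)·√(5.67 nF/41.1 mH) = 0.559.
ω_d = 65500·√(1 − 0.559²) = 54300 rad/s.

ω_d ≈ 54300 rad/s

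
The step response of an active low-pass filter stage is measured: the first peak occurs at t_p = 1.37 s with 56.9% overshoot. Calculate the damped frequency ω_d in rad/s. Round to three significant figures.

t_p = π/ω_d, so ω_d = π/1.37 = 2.29 rad/s.

ω_d ≈ 2.29 rad/s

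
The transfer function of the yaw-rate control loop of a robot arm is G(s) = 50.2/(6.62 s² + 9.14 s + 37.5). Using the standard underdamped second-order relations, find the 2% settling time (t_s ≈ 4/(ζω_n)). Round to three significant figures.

Dividing through by 6.62: denominator becomes s² + 1.381 s + 5.665.
So ω_n = √5.665 = 2.38 rad/s and ζ = 1.381/(2·2.38) = 0.290.
t_s ≈ 4/(ζω_n) = 5.79 s.

t_s ≈ 5.79 s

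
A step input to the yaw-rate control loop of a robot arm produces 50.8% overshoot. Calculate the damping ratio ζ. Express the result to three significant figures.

From %OS = 100·exp(−πζ/√(1−ζ²)), invert to get ζ = −ln(OS)/√(π² + ln²(OS)) with OS = 0.508.
−ln 0.508 = 0.6773, so ζ = 0.6773/√(π² + 0.4587) = 0.211.

ζ ≈ 0.211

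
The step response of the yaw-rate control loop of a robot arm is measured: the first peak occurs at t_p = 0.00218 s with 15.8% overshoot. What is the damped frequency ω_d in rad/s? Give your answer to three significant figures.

t_p = π/ω_d, so ω_d = π/0.00218 = 1440 rad/s.

ω_d ≈ 1440 rad/s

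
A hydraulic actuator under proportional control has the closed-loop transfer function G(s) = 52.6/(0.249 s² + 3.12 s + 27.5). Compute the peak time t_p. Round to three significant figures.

t_p ≈ 0.372 s

Dividing through by 0.249: denominator becomes s² + 12.53 s + 110.4.
So ω_n = √110.4 = 10.5 rad/s and ζ = 12.53/(2·10.5) = 0.596.
ω_d = 10.5·√(1 − 0.596²) = 8.44 rad/s. t_p = π/ω_d = 0.372 s.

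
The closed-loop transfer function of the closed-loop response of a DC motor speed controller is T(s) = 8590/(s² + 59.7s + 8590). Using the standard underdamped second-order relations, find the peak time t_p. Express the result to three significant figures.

Matching coefficients with s² + 2ζω_n s + ω_n² gives ω_n² = 8590 ⇒ ω_n = 92.7 rad/s, and ζ = 59.7/(2ω_n) = 0.322.
The damped frequency ω_d = ω_n√(1−ζ²) = 87.7 rad/s. Then t_p = π/ω_d = 0.0358 s.

t_p ≈ 0.0358 s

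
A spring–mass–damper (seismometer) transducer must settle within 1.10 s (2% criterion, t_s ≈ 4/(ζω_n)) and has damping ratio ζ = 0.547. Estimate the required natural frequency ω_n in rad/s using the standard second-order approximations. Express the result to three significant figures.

Rearranging t_s ≈ 4/(ζω_n) gives ω_n = 4/(ζ·t_s) = 4/(0.547 × 1.10) = 6.65 rad/s.

ω_n ≈ 6.65 rad/s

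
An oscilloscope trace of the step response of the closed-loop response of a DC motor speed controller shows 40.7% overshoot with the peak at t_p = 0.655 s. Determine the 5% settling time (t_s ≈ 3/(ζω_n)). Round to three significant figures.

t_s ≈ 2.19 s

From the overshoot, ζ = −ln(OS)/√(π²+ln²(OS)) = 0.275.
From t_p = π/ω_d, ω_d = π/0.655 = 4.80 rad/s, so ω_n = ω_d/√(1−ζ²) = 4.99 rad/s.
t_s ≈ 3/(ζω_n) = 3/(0.275·4.99) = 2.19 s.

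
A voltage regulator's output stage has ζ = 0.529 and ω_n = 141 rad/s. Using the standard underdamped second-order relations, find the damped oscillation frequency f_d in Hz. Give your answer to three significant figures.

ω_d = ω_n√(1−ζ²) = 141·√0.720 = 120 rad/s.
f_d = ω_d/(2π) = 19.0 Hz.

f_d ≈ 19.0 Hz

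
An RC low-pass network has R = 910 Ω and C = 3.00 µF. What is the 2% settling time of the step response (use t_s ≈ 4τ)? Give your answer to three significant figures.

τ = RC = 910 × 3.00 µF = 0.00273 s.
t_s ≈ 4τ = 0.0109 s.

t_s ≈ 0.0109 s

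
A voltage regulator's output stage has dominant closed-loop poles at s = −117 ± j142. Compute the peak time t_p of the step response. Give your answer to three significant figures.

t_p = π/ω_d with ω_d = 142 (the imaginary part), so t_p = 0.0221 s.

t_p ≈ 0.0221 s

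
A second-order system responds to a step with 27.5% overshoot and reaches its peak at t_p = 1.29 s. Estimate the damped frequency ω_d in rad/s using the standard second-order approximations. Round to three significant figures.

t_p = π/ω_d, so ω_d = π/1.29 = 2.44 rad/s.

ω_d ≈ 2.44 rad/s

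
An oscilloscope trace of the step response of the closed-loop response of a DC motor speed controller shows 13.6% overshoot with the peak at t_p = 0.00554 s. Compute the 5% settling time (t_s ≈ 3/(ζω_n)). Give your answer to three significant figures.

t_s ≈ 0.00833 s

From the overshoot, ζ = −ln(OS)/√(π²+ln²(OS)) = 0.536.
t_p = π/ω_d ⇒ ω_d = 567 rad/s; then ω_n = ω_d/√(1−ζ²) = 672 rad/s.
t_s ≈ 3/(ζω_n) = 3/(0.536·672) = 0.00833 s.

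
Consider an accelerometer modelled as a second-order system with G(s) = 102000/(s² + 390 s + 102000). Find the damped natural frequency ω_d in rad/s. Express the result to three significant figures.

Comparing the denominator to s² + 2ζω_n s + ω_n²: ω_n = √102000 = 319 rad/s, and 2ζω_n = 390 so ζ = 390/(2·319) = 0.611.
ω_d = 319·√(1 − 0.611²) = 253 rad/s.

ω_d ≈ 253 rad/s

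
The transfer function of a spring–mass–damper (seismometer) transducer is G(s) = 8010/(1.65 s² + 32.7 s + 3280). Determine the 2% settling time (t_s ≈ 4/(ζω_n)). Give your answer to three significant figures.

Dividing through by 1.65: denominator becomes s² + 19.82 s + 1988.
So ω_n = √1988 = 44.6 rad/s and ζ = 19.82/(2·44.6) = 0.222.
t_s ≈ 4/(ζω_n) = 0.404 s.

t_s ≈ 0.404 s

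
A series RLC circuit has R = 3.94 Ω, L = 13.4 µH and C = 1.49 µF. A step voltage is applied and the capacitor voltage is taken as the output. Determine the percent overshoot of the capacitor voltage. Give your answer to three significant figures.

For a series RLC circuit (capacitor voltage as output), ω_n = 1/√(LC) = 1/√(13.4 µH · 1.49 µF) = 224000 rad/s.
ζ = (R/2)·√(C/L) = (3.94/2)·√(1.49 µF/13.4 µH) = 0.657.
%OS = 100 e^{−πζ/√(1−ζ²)} with ζ = 0.657 gives 6.48%.

%OS ≈ 6.48%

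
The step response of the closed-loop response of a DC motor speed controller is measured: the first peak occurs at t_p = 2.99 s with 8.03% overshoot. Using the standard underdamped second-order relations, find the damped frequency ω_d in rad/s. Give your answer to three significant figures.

t_p = π/ω_d, so ω_d = π/2.99 = 1.05 rad/s.

ω_d ≈ 1.05 rad/s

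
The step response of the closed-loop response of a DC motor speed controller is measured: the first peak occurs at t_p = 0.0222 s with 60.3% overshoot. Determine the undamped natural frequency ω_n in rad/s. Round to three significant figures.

The overshoot fixes ζ = −ln(OS)/√(π²+ln²(OS)) = 0.159.
From t_p = π/ω_d, ω_d = π/0.0222 = 142 rad/s, so ω_n = ω_d/√(1−ζ²) = 143 rad/s.

ω_n ≈ 143 rad/s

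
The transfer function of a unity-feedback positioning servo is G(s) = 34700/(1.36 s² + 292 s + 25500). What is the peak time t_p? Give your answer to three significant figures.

t_p ≈ 0.0370 s

Dividing through by 1.36: denominator becomes s² + 214.7 s + 18750.
So ω_n = √18750 = 137 rad/s and ζ = 214.7/(2·137) = 0.784.
ω_d = ω_n√(1−ζ²) = 85.0 rad/s. t_p = π/ω_d = 0.0370 s.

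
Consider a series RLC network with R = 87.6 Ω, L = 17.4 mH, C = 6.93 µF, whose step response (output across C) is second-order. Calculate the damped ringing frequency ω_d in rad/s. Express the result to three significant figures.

For a series RLC circuit (capacitor voltage as output), ω_n = 1/√(LC) = 1/√(17.4 mH · 6.93 µF) = 2880 rad/s.
ζ = (R/2)·√(C/L) = (87.6/2)·√(6.93 µF/17.4 mH) = 0.874.
ω_d = 2880·√(1 − 0.874²) = 1400 rad/s.

ω_d ≈ 1400 rad/s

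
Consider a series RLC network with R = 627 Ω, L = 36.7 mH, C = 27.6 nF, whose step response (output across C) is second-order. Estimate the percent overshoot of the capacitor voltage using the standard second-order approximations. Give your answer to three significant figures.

For a series RLC circuit (capacitor voltage as output), ω_n = 1/√(LC) = 1/√(36.7 mH · 27.6 nF) = 31400 rad/s.
ζ = (R/2)·√(C/L) = (627/2)·√(27.6 nF/36.7 mH) = 0.272.
%OS = 100 e^{−πζ/√(1−ζ²)} with ζ = 0.272 gives 41.2%.

%OS ≈ 41.2%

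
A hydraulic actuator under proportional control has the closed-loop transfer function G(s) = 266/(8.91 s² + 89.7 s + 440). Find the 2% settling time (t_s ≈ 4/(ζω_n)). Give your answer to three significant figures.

t_s ≈ 0.795 s

Dividing through by 8.91: denominator becomes s² + 10.07 s + 49.38.
So ω_n = √49.38 = 7.03 rad/s and ζ = 10.07/(2·7.03) = 0.716.
t_s ≈ 4/(ζω_n) = 0.795 s.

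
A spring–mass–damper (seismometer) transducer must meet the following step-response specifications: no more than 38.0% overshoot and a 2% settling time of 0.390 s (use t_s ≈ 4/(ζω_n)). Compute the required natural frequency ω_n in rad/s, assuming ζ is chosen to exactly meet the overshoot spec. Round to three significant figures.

From %OS = 100·exp(−πζ/√(1−ζ²)), invert to get ζ = −ln(OS)/√(π² + ln²(OS)) with OS = 0.380.
−ln 0.380 = 0.9676, so ζ = 0.9676/√(π² + 0.9362) = 0.294.
From t_s ≈ 4/(ζω_n): ω_n = 4/(ζ·t_s) = 4/(0.294·0.390) = 34.8 rad/s.

ω_n ≈ 34.8 rad/s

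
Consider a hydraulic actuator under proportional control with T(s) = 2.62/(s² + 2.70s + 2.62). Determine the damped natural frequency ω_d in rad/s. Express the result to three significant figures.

ω_d ≈ 0.893 rad/s

Matching coefficients with s² + 2ζω_n s + ω_n² gives ω_n² = 2.62 ⇒ ω_n = 1.62 rad/s, and ζ = 2.70/(2ω_n) = 0.834.
The damped frequency ω_d = ω_n√(1−ζ²) = 0.893 rad/s.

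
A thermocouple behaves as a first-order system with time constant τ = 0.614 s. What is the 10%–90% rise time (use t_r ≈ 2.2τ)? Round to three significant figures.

t_r ≈ 1.35 s

t_r ≈ 2.2τ = 1.35 s.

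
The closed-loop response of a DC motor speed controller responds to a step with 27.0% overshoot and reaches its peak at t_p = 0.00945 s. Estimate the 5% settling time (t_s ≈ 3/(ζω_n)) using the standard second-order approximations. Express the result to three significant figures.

The overshoot fixes ζ = −ln(OS)/√(π²+ln²(OS)) = 0.385.
From t_p = π/ω_d, ω_d = π/0.00945 = 332 rad/s, so ω_n = ω_d/√(1−ζ²) = 360 rad/s.
t_s ≈ 3/(ζω_n) = 3/(0.385·360) = 0.0217 s.

t_s ≈ 0.0217 s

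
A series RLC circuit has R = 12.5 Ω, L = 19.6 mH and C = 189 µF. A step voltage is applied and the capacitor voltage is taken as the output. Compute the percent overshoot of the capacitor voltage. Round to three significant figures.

For a series RLC circuit (capacitor voltage as output), ω_n = 1/√(LC) = 1/√(19.6 mH · 189 µF) = 520 rad/s.
ζ = (R/2)·√(C/L) = (12.5/2)·√(189 µF/19.6 mH) = 0.614.
Overshoot: exp(−π·0.614/√(1−0.614²)) = 0.0870, i.e. 8.70%.

%OS ≈ 8.70%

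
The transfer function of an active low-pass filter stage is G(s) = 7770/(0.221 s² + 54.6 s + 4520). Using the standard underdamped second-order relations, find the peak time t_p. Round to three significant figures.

Dividing through by 0.221: denominator becomes s² + 247.1 s + 20450.
So ω_n = √20450 = 143 rad/s and ζ = 247.1/(2·143) = 0.864.
ω_d = ω_n√(1−ζ²) = 72.1 rad/s. t_p = π/ω_d = 0.0436 s.

t_p ≈ 0.0436 s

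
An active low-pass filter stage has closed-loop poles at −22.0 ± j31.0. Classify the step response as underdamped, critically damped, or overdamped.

underdamped

Since the poles form a complex-conjugate pair with nonzero imaginary part, the response is underdamped.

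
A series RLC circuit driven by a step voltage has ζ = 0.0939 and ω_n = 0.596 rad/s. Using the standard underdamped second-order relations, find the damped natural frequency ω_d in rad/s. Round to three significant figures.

ω_d ≈ 0.593 rad/s

ω_d = ω_n√(1−ζ²) = 0.596·√0.991 = 0.593 rad/s.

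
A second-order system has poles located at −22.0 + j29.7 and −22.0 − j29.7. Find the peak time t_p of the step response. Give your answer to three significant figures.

t_p = π/ω_d with ω_d = 29.7 (the imaginary part), so t_p = 0.106 s.

t_p ≈ 0.106 s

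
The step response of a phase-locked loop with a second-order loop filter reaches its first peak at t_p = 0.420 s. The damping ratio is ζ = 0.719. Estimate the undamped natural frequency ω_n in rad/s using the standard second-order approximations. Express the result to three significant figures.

ω_n ≈ 10.8 rad/s

Peak time t_p = π/ω_d, so ω_d = π/t_p = π/0.420 = 7.48 rad/s.
ω_n = ω_d/√(1−ζ²) = 7.48/√0.483 = 10.8 rad/s.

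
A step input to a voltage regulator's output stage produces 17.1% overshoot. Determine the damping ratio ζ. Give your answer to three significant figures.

ζ ≈ 0.490

From %OS = 100·exp(−πζ/√(1−ζ²)), invert to get ζ = −ln(OS)/√(π² + ln²(OS)) with OS = 0.171.
−ln 0.171 = 1.766, so ζ = 1.766/√(π² + 3.119) = 0.490.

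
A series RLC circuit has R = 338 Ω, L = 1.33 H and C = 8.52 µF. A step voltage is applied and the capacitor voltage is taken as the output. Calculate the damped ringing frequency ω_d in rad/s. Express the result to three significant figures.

ω_d ≈ 269 rad/s

For a series RLC circuit (capacitor voltage as output), ω_n = 1/√(LC) = 1/√(1.33 H · 8.52 µF) = 297 rad/s.
ζ = (R/2)·√(C/L) = (338/2)·√(8.52 µF/1.33 H) = 0.428.
ω_d = ω_n√(1−ζ²) = 269 rad/s.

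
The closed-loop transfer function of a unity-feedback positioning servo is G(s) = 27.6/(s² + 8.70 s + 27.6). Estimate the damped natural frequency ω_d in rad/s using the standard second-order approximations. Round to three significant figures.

ω_d ≈ 2.95 rad/s

ω_n = √27.6 = 5.25 rad/s; ζ = 8.70/(2·5.25) = 0.828.
ω_d = ω_n√(1−ζ²) = 2.95 rad/s.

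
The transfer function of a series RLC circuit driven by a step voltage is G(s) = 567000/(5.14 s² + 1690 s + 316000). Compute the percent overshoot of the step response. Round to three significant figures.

%OS ≈ 6.19%

Dividing through by 5.14: denominator becomes s² + 328.8 s + 61480.
So ω_n = √61480 = 248 rad/s and ζ = 328.8/(2·248) = 0.663.
%OS = 100 e^{−πζ/√(1−ζ²)} with ζ = 0.663 gives 6.19%.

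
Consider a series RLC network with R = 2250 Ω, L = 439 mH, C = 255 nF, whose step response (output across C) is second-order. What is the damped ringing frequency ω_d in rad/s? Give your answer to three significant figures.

For a series RLC circuit (capacitor voltage as output), ω_n = 1/√(LC) = 1/√(439 mH · 255 nF) = 2990 rad/s.
ζ = (R/2)·√(C/L) = (2250/2)·√(255 nF/439 mH) = 0.857.
ω_d = 2990·√(1 − 0.857²) = 1540 rad/s.

ω_d ≈ 1540 rad/s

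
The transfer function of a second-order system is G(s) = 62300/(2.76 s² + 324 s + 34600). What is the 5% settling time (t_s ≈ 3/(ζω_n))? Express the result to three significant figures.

t_s ≈ 0.0511 s

Dividing through by 2.76: denominator becomes s² + 117.4 s + 12540.
So ω_n = √12540 = 112 rad/s and ζ = 117.4/(2·112) = 0.524.
t_s ≈ 3/(ζω_n) = 0.0511 s.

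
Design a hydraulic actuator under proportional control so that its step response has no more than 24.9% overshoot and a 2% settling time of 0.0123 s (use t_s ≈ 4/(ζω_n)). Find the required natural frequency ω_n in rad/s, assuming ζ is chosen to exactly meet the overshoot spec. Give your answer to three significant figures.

ω_n ≈ 804 rad/s

From %OS = 100·exp(−πζ/√(1−ζ²)), invert to get ζ = −ln(OS)/√(π² + ln²(OS)) with OS = 0.249.
−ln 0.249 = 1.390, so ζ = 1.390/√(π² + 1.933) = 0.405.
Then ω_n = 4/(ζ t_s) = 4/(0.405 × 0.0123) = 804 rad/s.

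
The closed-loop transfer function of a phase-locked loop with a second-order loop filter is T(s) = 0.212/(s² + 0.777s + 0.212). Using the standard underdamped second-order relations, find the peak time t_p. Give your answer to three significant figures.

Matching coefficients with s² + 2ζω_n s + ω_n² gives ω_n² = 0.212 ⇒ ω_n = 0.460 rad/s, and ζ = 0.777/(2ω_n) = 0.844.
ω_d = 0.460·√(1 − 0.844²) = 0.247 rad/s. Then t_p = π/ω_d = 12.7 s.

t_p ≈ 12.7 s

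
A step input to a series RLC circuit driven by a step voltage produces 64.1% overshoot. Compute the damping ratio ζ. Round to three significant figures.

ζ ≈ 0.140

ζ = −ln(OS)/√(π² + (ln OS)²). With OS = 0.641, ln OS = −0.4447 and ζ = 0.4447/3.173 = 0.140.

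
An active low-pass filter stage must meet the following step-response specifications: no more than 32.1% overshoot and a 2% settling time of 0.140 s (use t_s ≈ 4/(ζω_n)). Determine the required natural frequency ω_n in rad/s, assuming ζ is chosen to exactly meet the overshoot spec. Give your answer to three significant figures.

ω_n ≈ 84.0 rad/s

Inverting the overshoot relation: ζ = |ln 0.321|/√(π² + ln²0.321) = 0.340.
Then ω_n = 4/(ζ t_s) = 4/(0.340 × 0.140) = 84.0 rad/s.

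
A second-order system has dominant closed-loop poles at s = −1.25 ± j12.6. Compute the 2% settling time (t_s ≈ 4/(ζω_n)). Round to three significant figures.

t_s ≈ 3.20 s

For poles at −σ ± jω_d, ζω_n = σ = 1.25, so t_s ≈ 4/σ = 3.20 s.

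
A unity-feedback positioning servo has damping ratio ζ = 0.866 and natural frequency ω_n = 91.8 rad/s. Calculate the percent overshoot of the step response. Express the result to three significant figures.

%OS ≈ 0.434%

For an underdamped second-order system, %OS = 100·exp(−πζ/√(1−ζ²)).
πζ/√(1−ζ²) = π·0.866/√(1−0.750) = 5.441, so %OS = 100·e^(−5.441) = 0.434%.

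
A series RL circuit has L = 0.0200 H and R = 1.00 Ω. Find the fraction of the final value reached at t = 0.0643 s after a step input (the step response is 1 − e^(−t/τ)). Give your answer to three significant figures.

τ = L/R = 0.0200/1.00 = 0.0200 s.
y(t)/y_∞ = 1 − e^(−t/τ) = 1 − e^(−0.0643/0.0200) = 1 − e^(−3.21) = 0.960.

y/y_∞ ≈ 0.960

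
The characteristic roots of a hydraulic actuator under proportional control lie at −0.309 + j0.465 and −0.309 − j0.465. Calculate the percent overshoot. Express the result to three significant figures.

%OS ≈ 12.4%

With σ = 0.309, ω_d = 0.465: ω_n = √(σ²+ω_d²) = 0.558 rad/s, ζ = σ/ω_n = 0.553.
Overshoot: exp(−π·0.553/√(1−0.553²)) = 0.124, i.e. 12.4%.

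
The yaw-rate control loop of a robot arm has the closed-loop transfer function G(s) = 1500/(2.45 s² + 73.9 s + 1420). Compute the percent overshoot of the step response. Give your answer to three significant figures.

Dividing through by 2.45: denominator becomes s² + 30.16 s + 579.6.
So ω_n = √579.6 = 24.1 rad/s and ζ = 30.16/(2·24.1) = 0.626.
%OS = 100·exp(−πζ/√(1−ζ²)) = 8.01%.

%OS ≈ 8.01%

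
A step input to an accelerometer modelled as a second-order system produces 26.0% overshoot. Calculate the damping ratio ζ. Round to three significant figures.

ζ ≈ 0.394

From %OS = 100·exp(−πζ/√(1−ζ²)), invert to get ζ = −ln(OS)/√(π² + ln²(OS)) with OS = 0.260.
−ln 0.260 = 1.347, so ζ = 1.347/√(π² + 1.815) = 0.394.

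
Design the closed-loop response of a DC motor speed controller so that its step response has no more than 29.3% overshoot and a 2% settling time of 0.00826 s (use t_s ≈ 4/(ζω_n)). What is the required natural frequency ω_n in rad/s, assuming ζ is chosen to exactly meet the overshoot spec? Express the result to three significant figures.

Inverting the overshoot relation: ζ = |ln 0.293|/√(π² + ln²0.293) = 0.364.
Then ω_n = 4/(ζ t_s) = 4/(0.364 × 0.00826) = 1330 rad/s.

ω_n ≈ 1330 rad/s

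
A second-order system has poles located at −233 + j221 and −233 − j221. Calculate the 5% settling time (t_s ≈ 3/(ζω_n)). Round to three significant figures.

For poles at −σ ± jω_d, ζω_n = σ = 233, so t_s ≈ 3/σ = 0.0129 s.

t_s ≈ 0.0129 s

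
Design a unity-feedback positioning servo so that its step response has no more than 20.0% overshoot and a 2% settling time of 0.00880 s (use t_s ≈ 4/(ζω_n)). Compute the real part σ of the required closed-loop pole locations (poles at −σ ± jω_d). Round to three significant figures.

The settling-time spec alone fixes σ = ζω_n = 4/t_s = 4/0.00880 = 455.
(Overshoot then fixes ζ = 0.456 and hence ω_d = σ·√(1−ζ²)/ζ = 887 rad/s.)

σ ≈ 455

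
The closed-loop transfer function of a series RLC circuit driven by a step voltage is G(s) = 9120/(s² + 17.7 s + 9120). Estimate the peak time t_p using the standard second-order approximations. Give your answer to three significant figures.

Comparing the denominator to s² + 2ζω_n s + ω_n²: ω_n = √9120 = 95.5 rad/s, and 2ζω_n = 17.7 so ζ = 17.7/(2·95.5) = 0.0927.
ω_d = ω_n√(1−ζ²) = 95.1 rad/s. Then t_p = π/ω_d = 0.0330 s.

t_p ≈ 0.0330 s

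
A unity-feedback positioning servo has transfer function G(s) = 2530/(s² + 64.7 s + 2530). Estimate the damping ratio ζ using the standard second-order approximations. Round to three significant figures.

ζ ≈ 0.643

Matching coefficients with s² + 2ζω_n s + ω_n² gives ω_n² = 2530 ⇒ ω_n = 50.3 rad/s, and ζ = 64.7/(2ω_n) = 0.643.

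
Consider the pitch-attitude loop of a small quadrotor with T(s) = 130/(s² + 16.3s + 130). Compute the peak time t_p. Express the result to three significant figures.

t_p ≈ 0.394 s

Comparing the denominator to s² + 2ζω_n s + ω_n²: ω_n = √130 = 11.4 rad/s, and 2ζω_n = 16.3 so ζ = 16.3/(2·11.4) = 0.715.
ω_d = 11.4·√(1 − 0.715²) = 7.97 rad/s. Then t_p = π/ω_d = 0.394 s.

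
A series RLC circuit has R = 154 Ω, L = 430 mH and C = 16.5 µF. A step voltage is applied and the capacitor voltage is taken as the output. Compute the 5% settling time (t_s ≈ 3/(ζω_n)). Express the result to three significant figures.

t_s ≈ 0.0168 s

For a series RLC circuit (capacitor voltage as output), ω_n = 1/√(LC) = 1/√(430 mH · 16.5 µF) = 375 rad/s.
ζ = (R/2)·√(C/L) = (154/2)·√(16.5 µF/430 mH) = 0.477.
t_s ≈ 3/(ζω_n) = 0.0168 s.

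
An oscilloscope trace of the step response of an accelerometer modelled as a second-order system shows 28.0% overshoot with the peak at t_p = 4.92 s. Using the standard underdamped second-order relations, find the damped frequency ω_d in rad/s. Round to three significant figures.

t_p = π/ω_d, so ω_d = π/4.92 = 0.639 rad/s.

ω_d ≈ 0.639 rad/s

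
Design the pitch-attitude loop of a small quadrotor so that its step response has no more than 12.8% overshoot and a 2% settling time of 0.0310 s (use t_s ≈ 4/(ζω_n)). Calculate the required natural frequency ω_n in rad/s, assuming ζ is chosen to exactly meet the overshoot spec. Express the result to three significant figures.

ζ = −ln(OS)/√(π² + (ln OS)²). With OS = 0.128, ln OS = −2.056 and ζ = 2.056/3.754 = 0.548.
Then ω_n = 4/(ζ t_s) = 4/(0.548 × 0.0310) = 236 rad/s.

ω_n ≈ 236 rad/s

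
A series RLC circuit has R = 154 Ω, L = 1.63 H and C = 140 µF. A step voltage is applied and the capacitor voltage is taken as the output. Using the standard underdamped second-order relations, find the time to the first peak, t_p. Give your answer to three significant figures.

For a series RLC circuit (capacitor voltage as output), ω_n = 1/√(LC) = 1/√(1.63 H · 140 µF) = 66.2 rad/s.
ζ = (R/2)·√(C/L) = (154/2)·√(140 µF/1.63 H) = 0.714.
The damped frequency ω_d = ω_n√(1−ζ²) = 46.4 rad/s. t_p = π/ω_d = 0.0677 s.

t_p ≈ 0.0677 s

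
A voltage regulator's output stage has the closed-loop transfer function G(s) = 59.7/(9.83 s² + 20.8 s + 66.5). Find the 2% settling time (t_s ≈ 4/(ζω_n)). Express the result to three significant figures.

Dividing through by 9.83: denominator becomes s² + 2.116 s + 6.765.
So ω_n = √6.765 = 2.60 rad/s and ζ = 2.116/(2·2.60) = 0.407.
t_s ≈ 4/(ζω_n) = 3.78 s.

t_s ≈ 3.78 s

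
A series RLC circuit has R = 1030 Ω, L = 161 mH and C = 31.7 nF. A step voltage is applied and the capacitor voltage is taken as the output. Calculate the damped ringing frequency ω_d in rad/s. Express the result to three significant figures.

For a series RLC circuit (capacitor voltage as output), ω_n = 1/√(LC) = 1/√(161 mH · 31.7 nF) = 14000 rad/s.
ζ = (R/2)·√(C/L) = (1030/2)·√(31.7 nF/161 mH) = 0.229.
The damped frequency ω_d = ω_n√(1−ζ²) = 13600 rad/s.

ω_d ≈ 13600 rad/s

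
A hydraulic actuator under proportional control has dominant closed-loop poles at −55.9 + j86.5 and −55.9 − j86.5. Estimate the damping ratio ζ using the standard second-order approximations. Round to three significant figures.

ζ ≈ 0.543

The poles are at −σ ± jω_d with σ = 55.9 and ω_d = 86.5, so ω_n = √(σ²+ω_d²) = 103 rad/s and ζ = σ/ω_n = 0.543.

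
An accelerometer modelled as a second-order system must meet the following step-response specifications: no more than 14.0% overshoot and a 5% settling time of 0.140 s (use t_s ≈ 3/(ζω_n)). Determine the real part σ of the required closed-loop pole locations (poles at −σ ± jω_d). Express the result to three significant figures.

σ ≈ 21.4

The settling-time spec alone fixes σ = ζω_n = 3/t_s = 3/0.140 = 21.4.
(Overshoot then fixes ζ = 0.531 and hence ω_d = σ·√(1−ζ²)/ζ = 34.2 rad/s.)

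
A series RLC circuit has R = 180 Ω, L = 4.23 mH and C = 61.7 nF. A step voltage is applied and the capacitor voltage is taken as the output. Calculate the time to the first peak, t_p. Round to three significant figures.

t_p ≈ 0.0000540 s

For a series RLC circuit (capacitor voltage as output), ω_n = 1/√(LC) = 1/√(4.23 mH · 61.7 nF) = 61900 rad/s.
ζ = (R/2)·√(C/L) = (180/2)·√(61.7 nF/4.23 mH) = 0.344.
The damped frequency ω_d = ω_n√(1−ζ²) = 58100 rad/s. t_p = π/ω_d = 0.0000540 s.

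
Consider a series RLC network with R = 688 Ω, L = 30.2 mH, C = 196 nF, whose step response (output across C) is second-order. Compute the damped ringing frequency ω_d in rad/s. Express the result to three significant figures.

ω_d ≈ 6260 rad/s

For a series RLC circuit (capacitor voltage as output), ω_n = 1/√(LC) = 1/√(30.2 mH · 196 nF) = 13000 rad/s.
ζ = (R/2)·√(C/L) = (688/2)·√(196 nF/30.2 mH) = 0.876.
ω_d = 13000·√(1 − 0.876²) = 6260 rad/s.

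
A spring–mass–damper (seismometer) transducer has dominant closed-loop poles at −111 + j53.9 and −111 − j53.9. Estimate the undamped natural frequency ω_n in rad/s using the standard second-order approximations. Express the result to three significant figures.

ω_n ≈ 123 rad/s

|pole| = ω_n = √(111² + 53.9²) = 123 rad/s; ζ = cos θ = σ/ω_n = 0.900.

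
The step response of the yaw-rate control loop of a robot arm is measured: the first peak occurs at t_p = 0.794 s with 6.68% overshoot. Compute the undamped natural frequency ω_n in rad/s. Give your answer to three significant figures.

ζ from %OS: ζ = |ln 0.0668|/√(π²+ln²0.0668) = 0.653.
From t_p = π/ω_d, ω_d = π/0.794 = 3.96 rad/s, so ω_n = ω_d/√(1−ζ²) = 5.22 rad/s.

ω_n ≈ 5.22 rad/s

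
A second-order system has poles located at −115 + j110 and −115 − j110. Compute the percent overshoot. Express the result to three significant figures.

%OS ≈ 3.75%

With σ = 115, ω_d = 110: ω_n = √(σ²+ω_d²) = 159 rad/s, ζ = σ/ω_n = 0.723.
%OS = 100 e^{−πζ/√(1−ζ²)} with ζ = 0.723 gives 3.75%.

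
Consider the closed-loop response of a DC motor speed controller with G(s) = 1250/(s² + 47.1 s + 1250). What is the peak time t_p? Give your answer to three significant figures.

ω_n = √1250 = 35.4 rad/s; ζ = 47.1/(2·35.4) = 0.666.
The damped frequency ω_d = ω_n√(1−ζ²) = 26.4 rad/s. Then t_p = π/ω_d = 0.119 s.

t_p ≈ 0.119 s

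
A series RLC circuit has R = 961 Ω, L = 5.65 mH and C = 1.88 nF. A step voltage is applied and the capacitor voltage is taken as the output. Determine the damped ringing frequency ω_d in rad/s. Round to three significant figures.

ω_d ≈ 295000 rad/s

For a series RLC circuit (capacitor voltage as output), ω_n = 1/√(LC) = 1/√(5.65 mH · 1.88 nF) = 307000 rad/s.
ζ = (R/2)·√(C/L) = (961/2)·√(1.88 nF/5.65 mH) = 0.277.
ω_d = 307000·√(1 − 0.277²) = 295000 rad/s.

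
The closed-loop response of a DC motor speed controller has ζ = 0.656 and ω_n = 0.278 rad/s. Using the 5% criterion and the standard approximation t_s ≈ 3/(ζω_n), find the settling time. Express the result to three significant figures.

t_s ≈ 3/(ζω_n) = 3/(0.656 × 0.278) = 16.5 s.

t_s ≈ 16.5 s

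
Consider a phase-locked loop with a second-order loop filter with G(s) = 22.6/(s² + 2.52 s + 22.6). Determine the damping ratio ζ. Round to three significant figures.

ζ ≈ 0.265

Matching coefficients with s² + 2ζω_n s + ω_n² gives ω_n² = 22.6 ⇒ ω_n = 4.75 rad/s, and ζ = 2.52/(2ω_n) = 0.265.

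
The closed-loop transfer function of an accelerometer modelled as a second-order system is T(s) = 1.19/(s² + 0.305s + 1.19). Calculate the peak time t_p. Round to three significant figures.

Matching coefficients with s² + 2ζω_n s + ω_n² gives ω_n² = 1.19 ⇒ ω_n = 1.09 rad/s, and ζ = 0.305/(2ω_n) = 0.140.
ω_d = 1.09·√(1 − 0.140²) = 1.08 rad/s. Then t_p = π/ω_d = 2.91 s.

t_p ≈ 2.91 s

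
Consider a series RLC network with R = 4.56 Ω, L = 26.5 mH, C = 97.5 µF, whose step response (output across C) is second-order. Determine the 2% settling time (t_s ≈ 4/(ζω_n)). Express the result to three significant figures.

For a series RLC circuit (capacitor voltage as output), ω_n = 1/√(LC) = 1/√(26.5 mH · 97.5 µF) = 622 rad/s.
ζ = (R/2)·√(C/L) = (4.56/2)·√(97.5 µF/26.5 mH) = 0.138.
t_s ≈ 4/(ζω_n) = 0.0465 s.

t_s ≈ 0.0465 s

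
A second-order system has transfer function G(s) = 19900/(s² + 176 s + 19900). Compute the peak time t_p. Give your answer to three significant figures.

ω_n = √19900 = 141 rad/s; ζ = 176/(2·141) = 0.624.
ω_d = ω_n√(1−ζ²) = 110 rad/s. Then t_p = π/ω_d = 0.0285 s.

t_p ≈ 0.0285 s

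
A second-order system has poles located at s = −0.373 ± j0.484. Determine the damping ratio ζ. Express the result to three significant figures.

With σ = 0.373, ω_d = 0.484: ω_n = √(σ²+ω_d²) = 0.611 rad/s, ζ = σ/ω_n = 0.610.

ζ ≈ 0.610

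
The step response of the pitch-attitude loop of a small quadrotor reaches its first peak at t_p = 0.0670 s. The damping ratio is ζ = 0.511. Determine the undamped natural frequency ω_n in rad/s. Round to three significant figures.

Peak time t_p = π/ω_d, so ω_d = π/t_p = π/0.0670 = 46.9 rad/s.
ω_n = ω_d/√(1−ζ²) = 46.9/√0.739 = 54.5 rad/s.

ω_n ≈ 54.5 rad/s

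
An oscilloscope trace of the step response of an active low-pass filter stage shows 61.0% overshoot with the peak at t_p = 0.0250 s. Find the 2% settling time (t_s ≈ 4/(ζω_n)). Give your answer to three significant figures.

t_s ≈ 0.202 s

ζ from %OS: ζ = |ln 0.610|/√(π²+ln²0.610) = 0.155.
t_p = π/ω_d ⇒ ω_d = 126 rad/s; then ω_n = ω_d/√(1−ζ²) = 127 rad/s.
t_s ≈ 4/(ζω_n) = 4/(0.155·127) = 0.202 s.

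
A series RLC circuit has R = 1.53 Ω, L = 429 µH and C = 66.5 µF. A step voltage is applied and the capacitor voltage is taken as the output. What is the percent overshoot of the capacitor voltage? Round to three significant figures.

For a series RLC circuit (capacitor voltage as output), ω_n = 1/√(LC) = 1/√(429 µH · 66.5 µF) = 5920 rad/s.
ζ = (R/2)·√(C/L) = (1.53/2)·√(66.5 µF/429 µH) = 0.301.
Overshoot: exp(−π·0.301/√(1−0.301²)) = 0.371, i.e. 37.1%.

%OS ≈ 37.1%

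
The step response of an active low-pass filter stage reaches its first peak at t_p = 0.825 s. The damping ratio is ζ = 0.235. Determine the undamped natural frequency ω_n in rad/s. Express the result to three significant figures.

Peak time t_p = π/ω_d, so ω_d = π/t_p = π/0.825 = 3.81 rad/s.
ω_n = ω_d/√(1−ζ²) = 3.81/√0.945 = 3.92 rad/s.

ω_n ≈ 3.92 rad/s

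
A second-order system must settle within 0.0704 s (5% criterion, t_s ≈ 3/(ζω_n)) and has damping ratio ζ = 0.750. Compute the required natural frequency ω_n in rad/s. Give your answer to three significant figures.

Rearranging t_s ≈ 3/(ζω_n) gives ω_n = 3/(ζ·t_s) = 3/(0.750 × 0.0704) = 56.8 rad/s.

ω_n ≈ 56.8 rad/s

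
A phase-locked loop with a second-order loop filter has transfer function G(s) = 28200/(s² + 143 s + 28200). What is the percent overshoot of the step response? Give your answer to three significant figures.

%OS ≈ 22.8%

Comparing the denominator to s² + 2ζω_n s + ω_n²: ω_n = √28200 = 168 rad/s, and 2ζω_n = 143 so ζ = 143/(2·168) = 0.426.
Overshoot: exp(−π·0.426/√(1−0.426²)) = 0.228, i.e. 22.8%.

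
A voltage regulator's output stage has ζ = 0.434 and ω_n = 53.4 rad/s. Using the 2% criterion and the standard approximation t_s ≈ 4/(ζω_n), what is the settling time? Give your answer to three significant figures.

t_s ≈ 4/(ζω_n) = 4/(0.434 × 53.4) = 0.173 s.

t_s ≈ 0.173 s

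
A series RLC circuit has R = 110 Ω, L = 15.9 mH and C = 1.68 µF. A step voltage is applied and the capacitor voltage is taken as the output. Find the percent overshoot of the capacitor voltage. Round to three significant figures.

For a series RLC circuit (capacitor voltage as output), ω_n = 1/√(LC) = 1/√(15.9 mH · 1.68 µF) = 6120 rad/s.
ζ = (R/2)·√(C/L) = (110/2)·√(1.68 µF/15.9 mH) = 0.565.
Overshoot: exp(−π·0.565/√(1−0.565²)) = 0.116, i.e. 11.6%.

%OS ≈ 11.6%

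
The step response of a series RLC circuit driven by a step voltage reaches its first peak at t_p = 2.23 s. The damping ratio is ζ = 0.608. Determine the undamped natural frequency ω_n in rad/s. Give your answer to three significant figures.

ω_n ≈ 1.77 rad/s

Peak time t_p = π/ω_d, so ω_d = π/t_p = π/2.23 = 1.41 rad/s.
ω_n = ω_d/√(1−ζ²) = 1.41/√0.630 = 1.77 rad/s.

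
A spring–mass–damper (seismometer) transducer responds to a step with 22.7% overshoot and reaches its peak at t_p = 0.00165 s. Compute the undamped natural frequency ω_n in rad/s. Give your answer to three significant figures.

From the overshoot, ζ = −ln(OS)/√(π²+ln²(OS)) = 0.427.
From t_p = π/ω_d, ω_d = π/0.00165 = 1900 rad/s, so ω_n = ω_d/√(1−ζ²) = 2110 rad/s.

ω_n ≈ 2110 rad/s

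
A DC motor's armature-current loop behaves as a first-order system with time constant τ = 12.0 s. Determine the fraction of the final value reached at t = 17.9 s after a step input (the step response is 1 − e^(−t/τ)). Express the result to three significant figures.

y/y_∞ ≈ 0.775

y(t)/y_∞ = 1 − e^(−t/τ) = 1 − e^(−17.9/12.0) = 1 − e^(−1.49) = 0.775.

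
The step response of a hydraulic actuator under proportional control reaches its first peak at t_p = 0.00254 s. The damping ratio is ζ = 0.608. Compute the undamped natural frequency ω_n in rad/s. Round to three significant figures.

Peak time t_p = π/ω_d, so ω_d = π/t_p = π/0.00254 = 1240 rad/s.
ω_n = ω_d/√(1−ζ²) = 1240/√0.630 = 1560 rad/s.

ω_n ≈ 1560 rad/s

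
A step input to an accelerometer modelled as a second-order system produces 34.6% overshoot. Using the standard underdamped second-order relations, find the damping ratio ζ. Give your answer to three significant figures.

ζ ≈ 0.320

From %OS = 100·exp(−πζ/√(1−ζ²)), invert to get ζ = −ln(OS)/√(π² + ln²(OS)) with OS = 0.346.
−ln 0.346 = 1.061, so ζ = 1.061/√(π² + 1.126) = 0.320.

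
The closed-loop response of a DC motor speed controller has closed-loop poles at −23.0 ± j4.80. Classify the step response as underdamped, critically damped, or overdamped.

underdamped

Since the poles form a complex-conjugate pair with nonzero imaginary part, the response is underdamped.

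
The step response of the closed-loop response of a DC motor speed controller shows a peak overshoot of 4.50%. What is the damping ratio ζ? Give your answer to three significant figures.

ζ ≈ 0.703

Inverting the overshoot relation: ζ = |ln 0.0450|/√(π² + ln²0.0450) = 0.703.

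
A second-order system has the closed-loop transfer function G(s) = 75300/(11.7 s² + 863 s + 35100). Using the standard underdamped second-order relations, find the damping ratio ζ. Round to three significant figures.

Dividing through by 11.7: denominator becomes s² + 73.76 s + 3000.
So ω_n = √3000 = 54.8 rad/s and ζ = 73.76/(2·54.8) = 0.673.

ζ ≈ 0.673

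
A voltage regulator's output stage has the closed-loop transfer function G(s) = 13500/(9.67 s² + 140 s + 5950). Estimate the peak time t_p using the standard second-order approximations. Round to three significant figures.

Dividing through by 9.67: denominator becomes s² + 14.48 s + 615.3.
So ω_n = √615.3 = 24.8 rad/s and ζ = 14.48/(2·24.8) = 0.292.
ω_d = 24.8·√(1 − 0.292²) = 23.7 rad/s. t_p = π/ω_d = 0.132 s.

t_p ≈ 0.132 s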